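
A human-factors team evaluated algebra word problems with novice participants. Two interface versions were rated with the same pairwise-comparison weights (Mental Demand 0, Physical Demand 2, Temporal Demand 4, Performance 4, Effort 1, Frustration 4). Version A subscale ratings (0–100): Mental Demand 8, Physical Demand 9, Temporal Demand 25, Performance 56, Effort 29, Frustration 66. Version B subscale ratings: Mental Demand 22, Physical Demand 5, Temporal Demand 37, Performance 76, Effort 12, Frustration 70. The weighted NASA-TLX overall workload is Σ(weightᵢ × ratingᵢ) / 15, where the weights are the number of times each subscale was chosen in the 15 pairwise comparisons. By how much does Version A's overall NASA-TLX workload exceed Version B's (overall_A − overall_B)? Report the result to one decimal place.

-7.9

Version A weighted sum = 0·8 + 2·9 + 4·25 + 4·56 + 1·29 + 4·66 = 0 + 18 + 100 + 224 + 29 + 264 = 635; overall_A = 635/15 = 42.3333.
Version B weighted sum = 0·22 + 2·5 + 4·37 + 4·76 + 1·12 + 4·70 = 0 + 10 + 148 + 304 + 12 + 280 = 754; overall_B = 754/15 = 50.2667.
Difference = 42.3333 − 50.2667 = -7.9334 ≈ -7.9.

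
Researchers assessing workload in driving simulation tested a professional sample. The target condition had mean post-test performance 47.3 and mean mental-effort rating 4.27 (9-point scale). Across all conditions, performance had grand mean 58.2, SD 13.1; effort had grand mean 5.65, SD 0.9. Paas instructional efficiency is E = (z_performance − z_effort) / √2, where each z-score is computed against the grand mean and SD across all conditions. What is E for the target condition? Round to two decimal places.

z_performance = (47.3 − 58.2) / 13.1 = -10.9000 / 13.1 = -0.8321.
z_effort = (4.27 − 5.65) / 0.9 = -1.3800 / 0.9 = -1.5333.
z_P − z_E = -0.8321 − (-1.5333) = 0.7012.
E = 0.7012 / √2 = 0.7012 / 1.41421 = 0.4958 ≈ 0.50.

0.50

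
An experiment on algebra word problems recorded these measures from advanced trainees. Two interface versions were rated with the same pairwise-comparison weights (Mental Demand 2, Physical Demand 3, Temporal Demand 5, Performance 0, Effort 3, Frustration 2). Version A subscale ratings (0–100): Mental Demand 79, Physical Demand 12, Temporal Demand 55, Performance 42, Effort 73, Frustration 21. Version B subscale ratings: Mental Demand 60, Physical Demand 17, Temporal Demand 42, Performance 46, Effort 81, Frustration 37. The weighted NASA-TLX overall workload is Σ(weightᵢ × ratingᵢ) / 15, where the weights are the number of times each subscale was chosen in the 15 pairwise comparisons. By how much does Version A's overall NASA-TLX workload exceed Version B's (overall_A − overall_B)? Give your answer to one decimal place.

Version A weighted sum = 2·79 + 3·12 + 5·55 + 0·42 + 3·73 + 2·21 = 158 + 36 + 275 + 0 + 219 + 42 = 730; overall_A = 730/15 = 48.6667.
Version B weighted sum = 2·60 + 3·17 + 5·42 + 0·46 + 3·81 + 2·37 = 120 + 51 + 210 + 0 + 243 + 74 = 698; overall_B = 698/15 = 46.5333.
Difference = 48.6667 − 46.5333 = 2.1334 ≈ 2.1.

2.1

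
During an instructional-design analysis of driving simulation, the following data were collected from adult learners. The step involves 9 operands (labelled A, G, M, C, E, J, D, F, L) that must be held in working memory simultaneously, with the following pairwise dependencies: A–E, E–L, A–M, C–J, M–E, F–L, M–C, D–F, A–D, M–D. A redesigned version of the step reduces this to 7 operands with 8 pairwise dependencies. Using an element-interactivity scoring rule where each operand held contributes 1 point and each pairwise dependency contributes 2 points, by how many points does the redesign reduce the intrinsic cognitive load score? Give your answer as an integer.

6

Original: 9 × 1 + 10 × 2 = 9 + 20 = 29.
Redesigned: 7 × 1 + 8 × 2 = 7 + 16 = 23.
Reduction = 29 − 23 = 6.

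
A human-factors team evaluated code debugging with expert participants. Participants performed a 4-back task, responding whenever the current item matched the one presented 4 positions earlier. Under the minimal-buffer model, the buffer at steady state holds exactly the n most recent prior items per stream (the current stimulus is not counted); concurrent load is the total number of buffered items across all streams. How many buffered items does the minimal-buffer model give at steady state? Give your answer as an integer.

4

The buffer holds the 4 most recent prior items.
Steady-state concurrent load = 4 items.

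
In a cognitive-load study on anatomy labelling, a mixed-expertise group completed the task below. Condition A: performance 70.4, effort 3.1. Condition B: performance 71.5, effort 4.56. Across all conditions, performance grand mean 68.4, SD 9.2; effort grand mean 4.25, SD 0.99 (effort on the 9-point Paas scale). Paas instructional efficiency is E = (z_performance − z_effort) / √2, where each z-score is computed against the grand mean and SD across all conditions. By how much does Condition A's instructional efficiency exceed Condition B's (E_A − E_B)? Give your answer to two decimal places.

Condition A: z_P = (70.4 − 68.4)/9.2 = 0.2174; z_E = (3.1 − 4.25)/0.99 = -1.1616; E_A = (0.2174 − (-1.1616))/√2 = 0.9751.
Condition B: z_P = (71.5 − 68.4)/9.2 = 0.3370; z_E = (4.56 − 4.25)/0.99 = 0.3131; E_B = (0.3370 − 0.3131)/√2 = 0.0169.
E_A − E_B = 0.9751 − 0.0169 = 0.9582 ≈ 0.96.

0.96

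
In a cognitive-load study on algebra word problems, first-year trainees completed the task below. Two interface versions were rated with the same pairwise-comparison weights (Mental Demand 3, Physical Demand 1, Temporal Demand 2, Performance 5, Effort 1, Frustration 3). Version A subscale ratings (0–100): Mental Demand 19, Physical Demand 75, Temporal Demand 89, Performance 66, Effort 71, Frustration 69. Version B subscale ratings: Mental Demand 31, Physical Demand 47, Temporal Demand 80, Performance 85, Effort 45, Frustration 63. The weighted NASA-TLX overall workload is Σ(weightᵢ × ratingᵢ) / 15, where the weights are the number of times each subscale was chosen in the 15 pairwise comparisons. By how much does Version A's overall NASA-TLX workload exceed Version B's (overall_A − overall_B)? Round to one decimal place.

Version A weighted sum = 3·19 + 1·75 + 2·89 + 5·66 + 1·71 + 3·69 = 57 + 75 + 178 + 330 + 71 + 207 = 918; overall_A = 918/15 = 61.2000.
Version B weighted sum = 3·31 + 1·47 + 2·80 + 5·85 + 1·45 + 3·63 = 93 + 47 + 160 + 425 + 45 + 189 = 959; overall_B = 959/15 = 63.9333.
Difference = 61.2000 − 63.9333 = -2.7333 ≈ -2.7.

-2.7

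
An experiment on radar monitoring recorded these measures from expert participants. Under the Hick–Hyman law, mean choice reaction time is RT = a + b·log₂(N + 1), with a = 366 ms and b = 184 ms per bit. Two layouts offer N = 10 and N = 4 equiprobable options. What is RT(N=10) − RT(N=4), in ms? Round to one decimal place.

RT(10) = 366 + 184·log₂(11) = 366 + 184·3.4594 = 1002.5296 ms.
RT(4) = 366 + 184·log₂(5) = 366 + 184·2.3219 = 793.2296 ms.
Difference = 1002.5296 − 793.2296 = 209.3000 ≈ 209.3 ms.

209.3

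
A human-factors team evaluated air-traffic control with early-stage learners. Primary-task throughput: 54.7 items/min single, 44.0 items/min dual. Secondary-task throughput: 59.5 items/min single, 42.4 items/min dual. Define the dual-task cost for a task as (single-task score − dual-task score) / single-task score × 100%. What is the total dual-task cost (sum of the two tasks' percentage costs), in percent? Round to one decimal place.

Primary cost = (54.7 − 44.0) / 54.7 × 100% = 19.5612%.
Secondary cost = (59.5 − 42.4) / 59.5 × 100% = 28.7395%.
Total = 19.5612% + 28.7395% = 48.3007% ≈ 48.3%.

48.3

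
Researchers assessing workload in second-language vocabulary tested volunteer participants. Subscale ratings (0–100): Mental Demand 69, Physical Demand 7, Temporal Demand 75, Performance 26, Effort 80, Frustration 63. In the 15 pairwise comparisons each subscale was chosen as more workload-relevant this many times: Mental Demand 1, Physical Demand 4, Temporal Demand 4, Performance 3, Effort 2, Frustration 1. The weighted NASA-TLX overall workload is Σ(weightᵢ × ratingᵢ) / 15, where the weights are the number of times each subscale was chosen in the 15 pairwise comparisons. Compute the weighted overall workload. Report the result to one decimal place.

46.5

The tallies are the weights (they sum to 15).
Weighted sum = 1·69 + 4·7 + 4·75 + 3·26 + 2·80 + 1·63
            = 69 + 28 + 300 + 78 + 160 + 63 = 698.
Overall workload = 698 / 15 = 46.5333 ≈ 46.5.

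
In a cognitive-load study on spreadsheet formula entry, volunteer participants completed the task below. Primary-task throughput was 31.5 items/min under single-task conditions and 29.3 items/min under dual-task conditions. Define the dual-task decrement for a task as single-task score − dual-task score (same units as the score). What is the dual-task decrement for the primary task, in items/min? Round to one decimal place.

Decrement = 31.5 − 29.3 = 2.2000 items/min ≈ 2.2 items/min.

2.2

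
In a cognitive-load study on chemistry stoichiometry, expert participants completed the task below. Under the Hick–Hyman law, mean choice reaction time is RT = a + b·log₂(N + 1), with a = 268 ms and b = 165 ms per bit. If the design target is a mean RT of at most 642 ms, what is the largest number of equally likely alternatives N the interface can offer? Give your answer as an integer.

Set 268 + 165·log₂(N + 1) ≤ 642.
log₂(N + 1) ≤ (642 − 268) / 165 = 2.2667.
N + 1 ≤ 2^2.2667 = 4.8122.
N ≤ 3.8122, so the largest integer N is 3.

3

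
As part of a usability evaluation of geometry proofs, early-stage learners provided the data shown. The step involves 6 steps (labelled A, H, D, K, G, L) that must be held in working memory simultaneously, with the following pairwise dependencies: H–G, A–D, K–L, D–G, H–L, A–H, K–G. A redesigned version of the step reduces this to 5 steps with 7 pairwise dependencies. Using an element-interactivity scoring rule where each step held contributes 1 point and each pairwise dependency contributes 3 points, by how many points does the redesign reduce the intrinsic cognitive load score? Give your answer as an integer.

Original: 6 × 1 + 7 × 3 = 6 + 21 = 27.
Redesigned: 5 × 1 + 7 × 3 = 5 + 21 = 26.
Reduction = 27 − 26 = 1.

1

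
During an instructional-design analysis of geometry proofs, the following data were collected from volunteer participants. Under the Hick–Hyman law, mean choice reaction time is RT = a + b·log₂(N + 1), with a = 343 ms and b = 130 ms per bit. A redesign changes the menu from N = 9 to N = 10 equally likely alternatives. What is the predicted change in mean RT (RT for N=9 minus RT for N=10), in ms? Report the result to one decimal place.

-17.9

RT(9) = 343 + 130·log₂(10) = 343 + 130·3.3219 = 774.8470 ms.
RT(10) = 343 + 130·log₂(11) = 343 + 130·3.4594 = 792.7220 ms.
Difference = 774.8470 − 792.7220 = -17.8750 ≈ -17.9 ms.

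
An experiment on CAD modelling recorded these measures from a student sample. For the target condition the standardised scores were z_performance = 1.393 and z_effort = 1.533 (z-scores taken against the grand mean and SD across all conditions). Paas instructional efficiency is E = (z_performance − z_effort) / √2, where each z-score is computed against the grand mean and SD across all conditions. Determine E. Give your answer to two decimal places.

-0.10

z_P − z_E = 1.393 − 1.533 = -0.1400.
E = -0.1400 / √2 = -0.1400 / 1.41421 = -0.0990 ≈ -0.10.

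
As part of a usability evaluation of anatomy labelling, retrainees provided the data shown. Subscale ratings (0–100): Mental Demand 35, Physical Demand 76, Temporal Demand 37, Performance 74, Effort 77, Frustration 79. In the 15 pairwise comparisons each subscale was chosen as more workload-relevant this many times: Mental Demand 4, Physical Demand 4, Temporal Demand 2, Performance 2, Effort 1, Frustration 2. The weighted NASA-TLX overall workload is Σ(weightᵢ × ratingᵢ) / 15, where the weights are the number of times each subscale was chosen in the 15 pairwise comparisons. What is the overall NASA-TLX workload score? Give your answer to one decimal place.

The tallies are the weights (they sum to 15).
Weighted sum = 4·35 + 4·76 + 2·37 + 2·74 + 1·77 + 2·79
            = 140 + 304 + 74 + 148 + 77 + 158 = 901.
Overall workload = 901 / 15 = 60.0667 ≈ 60.1.

60.1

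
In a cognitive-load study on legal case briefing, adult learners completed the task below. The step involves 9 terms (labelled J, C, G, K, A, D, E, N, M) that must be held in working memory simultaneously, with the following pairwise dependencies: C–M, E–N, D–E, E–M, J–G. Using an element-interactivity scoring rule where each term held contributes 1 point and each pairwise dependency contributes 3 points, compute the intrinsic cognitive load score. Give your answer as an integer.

24

Count of terms held simultaneously: 9.
Count of pairwise dependencies listed: 5.
Element contribution: 9 × 1 = 9.
Interaction contribution: 5 × 3 = 15.
Intrinsic load = 9 + 15 = 24.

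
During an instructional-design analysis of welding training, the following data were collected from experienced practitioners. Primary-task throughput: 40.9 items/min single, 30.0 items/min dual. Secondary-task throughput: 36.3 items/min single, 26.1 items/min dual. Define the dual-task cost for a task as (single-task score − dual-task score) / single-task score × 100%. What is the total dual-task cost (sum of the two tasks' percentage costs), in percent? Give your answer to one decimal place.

Primary cost = (40.9 − 30.0) / 40.9 × 100% = 26.6504%.
Secondary cost = (36.3 − 26.1) / 36.3 × 100% = 28.0992%.
Total = 26.6504% + 28.0992% = 54.7496% ≈ 54.7%.

54.7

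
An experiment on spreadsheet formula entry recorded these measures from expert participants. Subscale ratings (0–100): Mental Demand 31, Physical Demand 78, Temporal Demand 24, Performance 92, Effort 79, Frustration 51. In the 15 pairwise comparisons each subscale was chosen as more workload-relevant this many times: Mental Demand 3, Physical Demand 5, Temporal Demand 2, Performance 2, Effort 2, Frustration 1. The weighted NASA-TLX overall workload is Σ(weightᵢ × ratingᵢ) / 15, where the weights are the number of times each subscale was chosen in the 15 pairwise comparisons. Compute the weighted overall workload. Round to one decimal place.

61.6

The tallies are the weights (they sum to 15).
Weighted sum = 3·31 + 5·78 + 2·24 + 2·92 + 2·79 + 1·51
            = 93 + 390 + 48 + 184 + 158 + 51 = 924.
Overall workload = 924 / 15 = 61.6000 ≈ 61.6.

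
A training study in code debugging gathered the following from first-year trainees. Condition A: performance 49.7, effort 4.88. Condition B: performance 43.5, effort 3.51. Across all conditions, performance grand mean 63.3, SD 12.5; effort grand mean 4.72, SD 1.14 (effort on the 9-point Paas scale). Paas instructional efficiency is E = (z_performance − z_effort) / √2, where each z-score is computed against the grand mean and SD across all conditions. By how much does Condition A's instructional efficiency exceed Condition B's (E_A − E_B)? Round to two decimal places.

Condition A: z_P = (49.7 − 63.3)/12.5 = -1.0880; z_E = (4.88 − 4.72)/1.14 = 0.1404; E_A = (-1.0880 − 0.1404)/√2 = -0.8686.
Condition B: z_P = (43.5 − 63.3)/12.5 = -1.5840; z_E = (3.51 − 4.72)/1.14 = -1.0614; E_B = (-1.5840 − (-1.0614))/√2 = -0.3695.
E_A − E_B = -0.8686 − (-0.3695) = -0.4991 ≈ -0.50.

-0.50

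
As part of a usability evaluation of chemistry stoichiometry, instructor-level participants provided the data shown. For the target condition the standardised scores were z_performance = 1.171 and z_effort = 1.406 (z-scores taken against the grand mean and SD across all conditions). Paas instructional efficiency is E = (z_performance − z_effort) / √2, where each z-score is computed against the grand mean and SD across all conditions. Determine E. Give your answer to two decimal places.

z_P − z_E = 1.171 − 1.406 = -0.2350.
E = -0.2350 / √2 = -0.2350 / 1.41421 = -0.1662 ≈ -0.17.

-0.17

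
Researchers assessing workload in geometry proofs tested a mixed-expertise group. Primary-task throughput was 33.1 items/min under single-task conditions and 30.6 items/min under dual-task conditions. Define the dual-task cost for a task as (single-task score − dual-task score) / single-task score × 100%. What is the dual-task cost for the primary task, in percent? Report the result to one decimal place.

7.6

Cost = (33.1 − 30.6) / 33.1 × 100%
     = 2.5000 / 33.1 × 100% = 7.5529%.
≈ 7.6%.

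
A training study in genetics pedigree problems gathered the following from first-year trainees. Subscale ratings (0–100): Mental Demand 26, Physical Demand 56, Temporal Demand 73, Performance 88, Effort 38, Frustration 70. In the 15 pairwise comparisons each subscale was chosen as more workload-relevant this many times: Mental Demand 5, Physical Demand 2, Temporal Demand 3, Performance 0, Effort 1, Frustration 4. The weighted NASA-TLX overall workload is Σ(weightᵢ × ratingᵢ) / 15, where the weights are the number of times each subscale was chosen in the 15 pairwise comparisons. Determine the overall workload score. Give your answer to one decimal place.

51.9

The tallies are the weights (they sum to 15).
Weighted sum = 5·26 + 2·56 + 3·73 + 0·88 + 1·38 + 4·70
            = 130 + 112 + 219 + 0 + 38 + 280 = 779.
Overall workload = 779 / 15 = 51.9333 ≈ 51.9.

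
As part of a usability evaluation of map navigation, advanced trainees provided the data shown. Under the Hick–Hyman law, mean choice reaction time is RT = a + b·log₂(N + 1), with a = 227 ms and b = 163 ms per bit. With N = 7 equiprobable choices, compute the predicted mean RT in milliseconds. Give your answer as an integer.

log₂(7 + 1) = log₂(8) = 3.0000.
RT = 227 + 163 × 3.0000 = 227 + 489.0000 = 716.0000 ms.
≈ 716 ms.

716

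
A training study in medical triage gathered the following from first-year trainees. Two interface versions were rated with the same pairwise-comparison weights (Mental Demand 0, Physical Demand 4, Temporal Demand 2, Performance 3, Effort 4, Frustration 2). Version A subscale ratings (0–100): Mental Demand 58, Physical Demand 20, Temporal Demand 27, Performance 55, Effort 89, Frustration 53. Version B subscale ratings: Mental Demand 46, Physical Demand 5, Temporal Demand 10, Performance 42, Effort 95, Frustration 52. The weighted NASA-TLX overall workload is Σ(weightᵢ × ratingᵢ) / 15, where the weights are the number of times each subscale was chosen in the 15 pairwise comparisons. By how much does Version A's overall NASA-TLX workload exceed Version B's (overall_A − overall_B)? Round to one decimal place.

7.4

Version A weighted sum = 0·58 + 4·20 + 2·27 + 3·55 + 4·89 + 2·53 = 0 + 80 + 54 + 165 + 356 + 106 = 761; overall_A = 761/15 = 50.7333.
Version B weighted sum = 0·46 + 4·5 + 2·10 + 3·42 + 4·95 + 2·52 = 0 + 20 + 20 + 126 + 380 + 104 = 650; overall_B = 650/15 = 43.3333.
Difference = 50.7333 − 43.3333 = 7.4000 ≈ 7.4.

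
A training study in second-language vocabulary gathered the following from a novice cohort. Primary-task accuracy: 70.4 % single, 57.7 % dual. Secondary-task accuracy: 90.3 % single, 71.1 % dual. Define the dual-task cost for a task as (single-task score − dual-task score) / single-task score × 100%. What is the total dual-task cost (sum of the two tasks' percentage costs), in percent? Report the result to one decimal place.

Primary cost = (70.4 − 57.7) / 70.4 × 100% = 18.0398%.
Secondary cost = (90.3 − 71.1) / 90.3 × 100% = 21.2625%.
Total = 18.0398% + 21.2625% = 39.3023% ≈ 39.3%.

39.3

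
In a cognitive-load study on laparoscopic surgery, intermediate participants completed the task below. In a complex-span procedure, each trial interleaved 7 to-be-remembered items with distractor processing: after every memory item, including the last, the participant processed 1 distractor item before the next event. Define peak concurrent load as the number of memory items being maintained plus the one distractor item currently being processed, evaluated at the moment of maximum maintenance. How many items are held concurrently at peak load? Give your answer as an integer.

8

Maintenance is greatest during the distractor(s) after memory item 7: all 7 memory items are being held.
One distractor item is concurrently being processed.
Peak concurrent load = 7 + 1 = 8 items.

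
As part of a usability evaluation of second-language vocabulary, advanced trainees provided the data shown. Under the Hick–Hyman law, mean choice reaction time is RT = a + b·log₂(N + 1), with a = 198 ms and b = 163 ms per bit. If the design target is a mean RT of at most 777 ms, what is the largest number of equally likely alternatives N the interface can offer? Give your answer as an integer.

Set 198 + 163·log₂(N + 1) ≤ 777.
log₂(N + 1) ≤ (777 − 198) / 163 = 3.5521.
N + 1 ≤ 2^3.5521 = 11.7297.
N ≤ 10.7297, so the largest integer N is 10.

10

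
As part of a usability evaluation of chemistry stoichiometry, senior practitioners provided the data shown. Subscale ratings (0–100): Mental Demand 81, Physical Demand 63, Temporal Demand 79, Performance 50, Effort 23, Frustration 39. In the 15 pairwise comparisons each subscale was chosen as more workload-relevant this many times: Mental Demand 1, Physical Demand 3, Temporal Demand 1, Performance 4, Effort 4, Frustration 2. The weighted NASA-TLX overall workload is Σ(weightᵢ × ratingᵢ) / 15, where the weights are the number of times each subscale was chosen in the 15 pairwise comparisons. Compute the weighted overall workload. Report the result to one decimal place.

47.9

The tallies are the weights (they sum to 15).
Weighted sum = 1·81 + 3·63 + 1·79 + 4·50 + 4·23 + 2·39
            = 81 + 189 + 79 + 200 + 92 + 78 = 719.
Overall workload = 719 / 15 = 47.9333 ≈ 47.9.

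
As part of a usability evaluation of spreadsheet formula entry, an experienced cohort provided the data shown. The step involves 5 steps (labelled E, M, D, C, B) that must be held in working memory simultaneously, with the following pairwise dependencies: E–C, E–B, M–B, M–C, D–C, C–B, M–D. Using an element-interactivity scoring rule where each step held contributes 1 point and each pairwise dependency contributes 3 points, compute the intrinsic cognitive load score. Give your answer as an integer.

Count of steps held simultaneously: 5.
Count of pairwise dependencies listed: 7.
Element contribution: 5 × 1 = 5.
Interaction contribution: 7 × 3 = 21.
Intrinsic load = 5 + 21 = 26.

26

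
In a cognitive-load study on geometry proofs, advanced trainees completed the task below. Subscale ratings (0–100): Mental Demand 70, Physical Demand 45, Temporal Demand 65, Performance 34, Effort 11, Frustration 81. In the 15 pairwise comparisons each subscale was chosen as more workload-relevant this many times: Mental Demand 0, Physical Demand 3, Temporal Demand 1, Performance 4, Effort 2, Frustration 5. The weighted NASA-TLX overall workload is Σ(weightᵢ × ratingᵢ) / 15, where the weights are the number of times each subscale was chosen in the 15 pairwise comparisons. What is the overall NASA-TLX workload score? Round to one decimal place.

The tallies are the weights (they sum to 15).
Weighted sum = 0·70 + 3·45 + 1·65 + 4·34 + 2·11 + 5·81
            = 0 + 135 + 65 + 136 + 22 + 405 = 763.
Overall workload = 763 / 15 = 50.8667 ≈ 50.9.

50.9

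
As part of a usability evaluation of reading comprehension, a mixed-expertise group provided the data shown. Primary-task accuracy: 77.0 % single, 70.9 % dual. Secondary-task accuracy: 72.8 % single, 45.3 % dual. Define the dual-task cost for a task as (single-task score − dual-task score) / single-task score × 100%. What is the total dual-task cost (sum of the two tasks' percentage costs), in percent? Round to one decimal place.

Primary cost = (77.0 − 70.9) / 77.0 × 100% = 7.9221%.
Secondary cost = (72.8 − 45.3) / 72.8 × 100% = 37.7747%.
Total = 7.9221% + 37.7747% = 45.6968% ≈ 45.7%.

45.7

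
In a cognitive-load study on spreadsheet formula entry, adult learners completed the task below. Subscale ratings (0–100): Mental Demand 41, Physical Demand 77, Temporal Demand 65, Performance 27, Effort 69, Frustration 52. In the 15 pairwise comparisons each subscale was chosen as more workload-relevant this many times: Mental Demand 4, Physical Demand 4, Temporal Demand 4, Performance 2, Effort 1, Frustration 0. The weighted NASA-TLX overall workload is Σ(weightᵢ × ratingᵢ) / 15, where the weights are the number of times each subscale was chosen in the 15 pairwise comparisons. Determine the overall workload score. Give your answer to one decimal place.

The tallies are the weights (they sum to 15).
Weighted sum = 4·41 + 4·77 + 4·65 + 2·27 + 1·69 + 0·52
            = 164 + 308 + 260 + 54 + 69 + 0 = 855.
Overall workload = 855 / 15 = 57.0000 ≈ 57.0.

57.0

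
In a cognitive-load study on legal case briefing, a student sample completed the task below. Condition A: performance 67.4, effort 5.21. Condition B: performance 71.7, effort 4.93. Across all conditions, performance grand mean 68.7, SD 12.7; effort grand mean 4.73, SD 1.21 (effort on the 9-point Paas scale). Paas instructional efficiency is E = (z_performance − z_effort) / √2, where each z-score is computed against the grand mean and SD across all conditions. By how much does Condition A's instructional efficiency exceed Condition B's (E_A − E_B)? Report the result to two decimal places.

Condition A: z_P = (67.4 − 68.7)/12.7 = -0.1024; z_E = (5.21 − 4.73)/1.21 = 0.3967; E_A = (-0.1024 − 0.3967)/√2 = -0.3529.
Condition B: z_P = (71.7 − 68.7)/12.7 = 0.2362; z_E = (4.93 − 4.73)/1.21 = 0.1653; E_B = (0.2362 − 0.1653)/√2 = 0.0501.
E_A − E_B = -0.3529 − 0.0501 = -0.4030 ≈ -0.40.

-0.40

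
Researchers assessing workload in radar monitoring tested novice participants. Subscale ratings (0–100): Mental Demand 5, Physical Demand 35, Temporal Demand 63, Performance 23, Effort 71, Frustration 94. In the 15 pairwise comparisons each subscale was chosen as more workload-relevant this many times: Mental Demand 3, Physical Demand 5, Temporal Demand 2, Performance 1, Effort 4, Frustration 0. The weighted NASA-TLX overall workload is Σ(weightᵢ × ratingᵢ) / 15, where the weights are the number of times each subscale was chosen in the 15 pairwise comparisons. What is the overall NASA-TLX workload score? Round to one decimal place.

41.5

The tallies are the weights (they sum to 15).
Weighted sum = 3·5 + 5·35 + 2·63 + 1·23 + 4·71 + 0·94
            = 15 + 175 + 126 + 23 + 284 + 0 = 623.
Overall workload = 623 / 15 = 41.5333 ≈ 41.5.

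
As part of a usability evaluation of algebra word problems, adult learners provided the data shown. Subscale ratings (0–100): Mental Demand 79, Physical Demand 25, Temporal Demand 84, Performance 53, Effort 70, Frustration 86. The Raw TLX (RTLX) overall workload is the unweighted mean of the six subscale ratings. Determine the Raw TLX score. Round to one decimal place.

Sum of ratings = 79 + 25 + 84 + 53 + 70 + 86 = 397.
RTLX = 397 / 6 = 66.1667 ≈ 66.2.

66.2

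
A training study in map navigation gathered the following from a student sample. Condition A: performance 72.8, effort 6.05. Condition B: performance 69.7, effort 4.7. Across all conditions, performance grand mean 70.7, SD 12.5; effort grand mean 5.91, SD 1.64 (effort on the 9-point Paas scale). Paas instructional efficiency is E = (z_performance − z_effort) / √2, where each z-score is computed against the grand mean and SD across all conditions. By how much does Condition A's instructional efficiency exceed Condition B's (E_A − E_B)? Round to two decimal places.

-0.41

Condition A: z_P = (72.8 − 70.7)/12.5 = 0.1680; z_E = (6.05 − 5.91)/1.64 = 0.0854; E_A = (0.1680 − 0.0854)/√2 = 0.0584.
Condition B: z_P = (69.7 − 70.7)/12.5 = -0.0800; z_E = (4.7 − 5.91)/1.64 = -0.7378; E_B = (-0.0800 − (-0.7378))/√2 = 0.4651.
E_A − E_B = 0.0584 − 0.4651 = -0.4067 ≈ -0.41.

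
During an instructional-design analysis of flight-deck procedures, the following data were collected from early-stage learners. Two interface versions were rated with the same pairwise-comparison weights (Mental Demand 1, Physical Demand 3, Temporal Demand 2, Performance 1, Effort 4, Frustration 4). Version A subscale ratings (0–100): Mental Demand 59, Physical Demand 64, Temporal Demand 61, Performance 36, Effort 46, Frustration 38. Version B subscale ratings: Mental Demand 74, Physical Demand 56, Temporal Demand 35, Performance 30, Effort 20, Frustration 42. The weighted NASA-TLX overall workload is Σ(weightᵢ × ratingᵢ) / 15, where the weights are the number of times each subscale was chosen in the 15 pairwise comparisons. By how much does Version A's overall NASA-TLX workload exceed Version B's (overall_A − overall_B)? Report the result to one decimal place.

Version A weighted sum = 1·59 + 3·64 + 2·61 + 1·36 + 4·46 + 4·38 = 59 + 192 + 122 + 36 + 184 + 152 = 745; overall_A = 745/15 = 49.6667.
Version B weighted sum = 1·74 + 3·56 + 2·35 + 1·30 + 4·20 + 4·42 = 74 + 168 + 70 + 30 + 80 + 168 = 590; overall_B = 590/15 = 39.3333.
Difference = 49.6667 − 39.3333 = 10.3334 ≈ 10.3.

10.3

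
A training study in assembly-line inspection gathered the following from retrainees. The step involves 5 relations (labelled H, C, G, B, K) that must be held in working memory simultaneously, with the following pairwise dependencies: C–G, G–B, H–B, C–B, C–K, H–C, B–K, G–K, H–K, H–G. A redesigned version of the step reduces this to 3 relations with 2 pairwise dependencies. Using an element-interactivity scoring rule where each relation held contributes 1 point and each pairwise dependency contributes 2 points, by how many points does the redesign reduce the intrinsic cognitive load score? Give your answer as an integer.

Original: 5 × 1 + 10 × 2 = 5 + 20 = 25.
Redesigned: 3 × 1 + 2 × 2 = 3 + 4 = 7.
Reduction = 25 − 7 = 18.

18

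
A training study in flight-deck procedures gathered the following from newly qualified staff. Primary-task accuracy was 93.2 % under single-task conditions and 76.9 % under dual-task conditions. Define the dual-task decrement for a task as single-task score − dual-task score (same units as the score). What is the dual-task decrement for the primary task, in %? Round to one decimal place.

Decrement = 93.2 − 76.9 = 16.3000 % ≈ 16.3 %.

16.3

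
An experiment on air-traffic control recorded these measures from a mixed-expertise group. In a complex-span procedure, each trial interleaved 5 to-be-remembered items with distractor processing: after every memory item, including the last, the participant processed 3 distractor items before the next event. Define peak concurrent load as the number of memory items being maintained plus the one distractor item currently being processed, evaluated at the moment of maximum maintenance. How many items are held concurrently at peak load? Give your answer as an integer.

6

Maintenance is greatest during the distractor(s) after memory item 5: all 5 memory items are being held.
One distractor item is concurrently being processed.
Peak concurrent load = 5 + 1 = 6 items.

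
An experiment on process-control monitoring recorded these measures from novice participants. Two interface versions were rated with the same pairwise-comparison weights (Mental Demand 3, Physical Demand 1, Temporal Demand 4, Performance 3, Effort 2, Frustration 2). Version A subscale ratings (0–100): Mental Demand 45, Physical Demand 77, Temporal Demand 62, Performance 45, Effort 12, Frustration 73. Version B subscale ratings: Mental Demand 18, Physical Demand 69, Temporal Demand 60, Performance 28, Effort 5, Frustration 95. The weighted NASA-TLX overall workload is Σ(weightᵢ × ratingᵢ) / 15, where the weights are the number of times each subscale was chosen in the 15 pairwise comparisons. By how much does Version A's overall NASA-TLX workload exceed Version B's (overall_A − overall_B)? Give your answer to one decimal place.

Version A weighted sum = 3·45 + 1·77 + 4·62 + 3·45 + 2·12 + 2·73 = 135 + 77 + 248 + 135 + 24 + 146 = 765; overall_A = 765/15 = 51.0000.
Version B weighted sum = 3·18 + 1·69 + 4·60 + 3·28 + 2·5 + 2·95 = 54 + 69 + 240 + 84 + 10 + 190 = 647; overall_B = 647/15 = 43.1333.
Difference = 51.0000 − 43.1333 = 7.8667 ≈ 7.9.

7.9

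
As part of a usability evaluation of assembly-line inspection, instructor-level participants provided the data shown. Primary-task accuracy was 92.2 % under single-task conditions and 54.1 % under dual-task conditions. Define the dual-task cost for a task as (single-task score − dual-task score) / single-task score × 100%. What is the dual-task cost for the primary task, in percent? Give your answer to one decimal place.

41.3

Cost = (92.2 − 54.1) / 92.2 × 100%
     = 38.1000 / 92.2 × 100% = 41.3232%.
≈ 41.3%.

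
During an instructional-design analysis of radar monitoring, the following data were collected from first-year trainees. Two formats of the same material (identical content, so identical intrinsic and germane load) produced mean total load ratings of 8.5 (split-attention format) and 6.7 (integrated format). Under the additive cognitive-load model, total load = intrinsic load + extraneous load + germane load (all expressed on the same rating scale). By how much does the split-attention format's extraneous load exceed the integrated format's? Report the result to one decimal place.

Intrinsic and germane load are equal across formats, so the difference in total load equals the difference in extraneous load.
Extraneous-load difference = 8.5 − 6.7 = 1.8.

1.8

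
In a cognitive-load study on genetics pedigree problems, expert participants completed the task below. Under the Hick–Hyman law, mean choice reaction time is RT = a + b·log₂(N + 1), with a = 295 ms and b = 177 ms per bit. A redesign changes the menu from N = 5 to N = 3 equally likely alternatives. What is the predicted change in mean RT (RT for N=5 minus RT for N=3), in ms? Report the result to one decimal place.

RT(5) = 295 + 177·log₂(6) = 295 + 177·2.5850 = 752.5450 ms.
RT(3) = 295 + 177·log₂(4) = 295 + 177·2.0000 = 649.0000 ms.
Difference = 752.5450 − 649.0000 = 103.5450 ≈ 103.5 ms.

103.5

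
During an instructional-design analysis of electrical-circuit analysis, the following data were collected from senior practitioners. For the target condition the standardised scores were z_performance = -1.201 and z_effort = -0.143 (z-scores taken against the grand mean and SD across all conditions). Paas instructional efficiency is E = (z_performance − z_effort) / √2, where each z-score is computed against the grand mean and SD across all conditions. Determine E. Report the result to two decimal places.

-0.75

z_P − z_E = -1.201 − (-0.143) = -1.0580.
E = -1.0580 / √2 = -1.0580 / 1.41421 = -0.7481 ≈ -0.75.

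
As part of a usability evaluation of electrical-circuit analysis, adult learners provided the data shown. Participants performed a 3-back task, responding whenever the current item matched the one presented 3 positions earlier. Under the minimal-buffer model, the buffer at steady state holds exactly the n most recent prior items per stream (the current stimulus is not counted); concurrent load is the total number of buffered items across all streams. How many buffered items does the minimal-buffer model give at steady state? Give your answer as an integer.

3

The buffer holds the 3 most recent prior items.
Steady-state concurrent load = 3 items.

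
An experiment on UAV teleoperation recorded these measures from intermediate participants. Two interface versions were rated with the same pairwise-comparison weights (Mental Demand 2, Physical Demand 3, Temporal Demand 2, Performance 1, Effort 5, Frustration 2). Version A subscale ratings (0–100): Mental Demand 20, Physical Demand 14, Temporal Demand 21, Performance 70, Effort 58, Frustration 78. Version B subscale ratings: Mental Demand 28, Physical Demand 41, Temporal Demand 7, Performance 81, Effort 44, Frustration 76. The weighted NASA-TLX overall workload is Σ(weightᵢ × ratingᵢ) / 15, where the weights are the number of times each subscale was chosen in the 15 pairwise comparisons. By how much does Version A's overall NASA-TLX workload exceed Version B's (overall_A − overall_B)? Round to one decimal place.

-0.4

Version A weighted sum = 2·20 + 3·14 + 2·21 + 1·70 + 5·58 + 2·78 = 40 + 42 + 42 + 70 + 290 + 156 = 640; overall_A = 640/15 = 42.6667.
Version B weighted sum = 2·28 + 3·41 + 2·7 + 1·81 + 5·44 + 2·76 = 56 + 123 + 14 + 81 + 220 + 152 = 646; overall_B = 646/15 = 43.0667.
Difference = 42.6667 − 43.0667 = -0.4000 ≈ -0.4.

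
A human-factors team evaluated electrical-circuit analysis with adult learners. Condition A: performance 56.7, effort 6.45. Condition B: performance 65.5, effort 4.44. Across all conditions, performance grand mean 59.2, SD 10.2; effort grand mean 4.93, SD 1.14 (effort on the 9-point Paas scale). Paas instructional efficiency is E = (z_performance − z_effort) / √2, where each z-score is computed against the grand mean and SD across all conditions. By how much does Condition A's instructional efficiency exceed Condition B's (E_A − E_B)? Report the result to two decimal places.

Condition A: z_P = (56.7 − 59.2)/10.2 = -0.2451; z_E = (6.45 − 4.93)/1.14 = 1.3333; E_A = (-0.2451 − 1.3333)/√2 = -1.1161.
Condition B: z_P = (65.5 − 59.2)/10.2 = 0.6176; z_E = (4.44 − 4.93)/1.14 = -0.4298; E_B = (0.6176 − (-0.4298))/√2 = 0.7406.
E_A − E_B = -1.1161 − 0.7406 = -1.8567 ≈ -1.86.

-1.86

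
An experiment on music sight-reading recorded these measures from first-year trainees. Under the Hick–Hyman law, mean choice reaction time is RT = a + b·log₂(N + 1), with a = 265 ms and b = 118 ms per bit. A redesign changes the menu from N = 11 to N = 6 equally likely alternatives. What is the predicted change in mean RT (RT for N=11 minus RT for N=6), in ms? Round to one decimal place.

RT(11) = 265 + 118·log₂(12) = 265 + 118·3.5850 = 688.0300 ms.
RT(6) = 265 + 118·log₂(7) = 265 + 118·2.8074 = 596.2732 ms.
Difference = 688.0300 − 596.2732 = 91.7568 ≈ 91.8 ms.

91.8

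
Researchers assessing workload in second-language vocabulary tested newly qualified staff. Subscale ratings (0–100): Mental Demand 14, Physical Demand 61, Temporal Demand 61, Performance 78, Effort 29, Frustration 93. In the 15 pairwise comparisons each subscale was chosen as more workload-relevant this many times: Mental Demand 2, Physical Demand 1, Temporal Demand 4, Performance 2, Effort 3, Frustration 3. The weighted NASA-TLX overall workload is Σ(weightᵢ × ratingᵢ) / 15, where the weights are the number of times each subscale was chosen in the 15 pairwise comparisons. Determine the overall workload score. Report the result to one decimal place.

57.0

The tallies are the weights (they sum to 15).
Weighted sum = 2·14 + 1·61 + 4·61 + 2·78 + 3·29 + 3·93
            = 28 + 61 + 244 + 156 + 87 + 279 = 855.
Overall workload = 855 / 15 = 57.0000 ≈ 57.0.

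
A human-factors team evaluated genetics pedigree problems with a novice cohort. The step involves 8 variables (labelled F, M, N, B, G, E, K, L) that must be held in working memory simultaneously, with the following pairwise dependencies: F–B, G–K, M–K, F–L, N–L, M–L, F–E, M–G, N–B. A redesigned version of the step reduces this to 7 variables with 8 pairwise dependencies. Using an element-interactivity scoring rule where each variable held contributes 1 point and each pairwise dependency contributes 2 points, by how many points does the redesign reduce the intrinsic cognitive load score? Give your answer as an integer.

3

Original: 8 × 1 + 9 × 2 = 8 + 18 = 26.
Redesigned: 7 × 1 + 8 × 2 = 7 + 16 = 23.
Reduction = 26 − 23 = 3.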